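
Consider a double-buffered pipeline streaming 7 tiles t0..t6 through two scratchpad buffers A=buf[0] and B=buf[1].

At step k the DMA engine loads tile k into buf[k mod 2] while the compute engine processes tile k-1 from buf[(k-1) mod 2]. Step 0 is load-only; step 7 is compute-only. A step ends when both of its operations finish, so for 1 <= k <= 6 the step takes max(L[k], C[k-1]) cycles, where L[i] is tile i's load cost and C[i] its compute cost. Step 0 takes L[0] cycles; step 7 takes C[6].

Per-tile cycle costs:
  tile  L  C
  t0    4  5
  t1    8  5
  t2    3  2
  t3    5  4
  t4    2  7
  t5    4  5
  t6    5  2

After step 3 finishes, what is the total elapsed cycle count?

end_cycle[3] = 22

k=0 load=t0/4c comp=- wait=4 total=4
k=1 load=t1/8c comp=t0/5c wait=8 total=12
k=2 load=t2/3c comp=t1/5c wait=5 total=17
k=3 load=t3/5c comp=t2/2c wait=5 total=22
k=4 load=t4/2c comp=t3/4c wait=4 total=26
k=5 load=t5/4c comp=t4/7c wait=7 total=33
k=6 load=t6/5c comp=t5/5c wait=5 total=38
k=7 load=- comp=t6/2c wait=2 total=40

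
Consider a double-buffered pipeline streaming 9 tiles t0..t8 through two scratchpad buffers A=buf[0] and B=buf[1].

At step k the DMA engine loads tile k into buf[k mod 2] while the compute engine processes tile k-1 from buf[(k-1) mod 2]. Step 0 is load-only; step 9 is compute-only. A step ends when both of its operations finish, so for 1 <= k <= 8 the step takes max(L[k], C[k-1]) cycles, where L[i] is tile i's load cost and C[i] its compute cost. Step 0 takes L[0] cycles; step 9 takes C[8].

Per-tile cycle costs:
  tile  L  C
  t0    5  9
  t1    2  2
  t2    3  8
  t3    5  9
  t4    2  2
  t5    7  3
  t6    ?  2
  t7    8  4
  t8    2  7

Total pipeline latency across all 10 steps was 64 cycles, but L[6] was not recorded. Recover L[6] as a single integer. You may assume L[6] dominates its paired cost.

step 0 = dur = L[0]=5 = 5
step 1 = dur = max(L[1]=2, C[0]=9) = 9
step 2 = dur = max(L[2]=3, C[1]=2) = 3
step 3 = dur = max(L[3]=5, C[2]=8) = 8
step 4 = dur = max(L[4]=2, C[3]=9) = 9
step 5 = dur = max(L[5]=7, C[4]=2) = 7
step 6 = dur = max(L[6]=?, C[5]=3) = L[6]  (unknown; binding)
step 7 = dur = max(L[7]=8, C[6]=2) = 8
step 8 = dur = max(L[8]=2, C[7]=4) = 4
step 9 = dur = C[8]=7 = 7
sum of known step durations = 60
dur[6] = total - known = 64 - 60 = 4
L[6] is the binding max in step 6, so L[6] = dur[6] = 4

L[6] = 4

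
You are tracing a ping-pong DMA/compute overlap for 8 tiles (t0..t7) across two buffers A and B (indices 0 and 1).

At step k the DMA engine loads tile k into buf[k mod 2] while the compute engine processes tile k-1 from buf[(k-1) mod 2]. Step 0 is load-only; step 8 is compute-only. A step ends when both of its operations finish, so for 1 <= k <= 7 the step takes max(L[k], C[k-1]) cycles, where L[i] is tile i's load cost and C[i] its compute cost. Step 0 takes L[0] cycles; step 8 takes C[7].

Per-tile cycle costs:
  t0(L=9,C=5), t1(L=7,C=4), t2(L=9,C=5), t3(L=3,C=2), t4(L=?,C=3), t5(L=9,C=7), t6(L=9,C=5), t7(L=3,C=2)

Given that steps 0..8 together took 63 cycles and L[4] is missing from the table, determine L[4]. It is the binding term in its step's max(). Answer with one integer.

L[4] = 8

step 0: dur = L[0]=9 = 9
step 1: dur = max(L[1]=7, C[0]=5) = 7
step 2: dur = max(L[2]=9, C[1]=4) = 9
step 3: dur = max(L[3]=3, C[2]=5) = 5
step 4: dur = max(L[4]=?, C[3]=2) = L[4]  (unknown; binding)
step 5: dur = max(L[5]=9, C[4]=3) = 9
step 6: dur = max(L[6]=9, C[5]=7) = 9
step 7: dur = max(L[7]=3, C[6]=5) = 5
step 8: dur = C[7]=2 = 2
sum of known step durations = 55
dur[4] = total - known = 63 - 55 = 8
L[4] is the binding max in step 4, so L[4] = dur[4] = 8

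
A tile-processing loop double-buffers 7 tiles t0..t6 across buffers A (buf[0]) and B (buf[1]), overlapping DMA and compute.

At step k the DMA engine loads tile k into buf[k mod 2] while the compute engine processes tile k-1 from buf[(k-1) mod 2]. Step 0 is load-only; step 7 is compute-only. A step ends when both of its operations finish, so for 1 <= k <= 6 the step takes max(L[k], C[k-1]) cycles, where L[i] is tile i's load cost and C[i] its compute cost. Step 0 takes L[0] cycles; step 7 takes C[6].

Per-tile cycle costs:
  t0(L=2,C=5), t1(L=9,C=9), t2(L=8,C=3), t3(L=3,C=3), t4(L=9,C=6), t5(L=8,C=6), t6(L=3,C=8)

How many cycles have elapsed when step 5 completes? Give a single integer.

end_cycle[5] = 40

step 0: L[0]=2 → dur=2, Σ=2 | A=load:t0 B=idle [load-only]
step 1: L[1]=9 C[0]=5 → dur=9, Σ=11 | A=compute:t0 B=load:t1 [load-bound]
step 2: L[2]=8 C[1]=9 → dur=9, Σ=20 | A=load:t2 B=compute:t1 [compute-bound]
step 3: L[3]=3 C[2]=3 → dur=3, Σ=23 | A=compute:t2 B=load:t3 [tied]
step 4: L[4]=9 C[3]=3 → dur=9, Σ=32 | A=load:t4 B=compute:t3 [load-bound]
step 5: L[5]=8 C[4]=6 → dur=8, Σ=40 | A=compute:t4 B=load:t5 [load-bound]
step 6: L[6]=3 C[5]=6 → dur=6, Σ=46 | A=load:t6 B=compute:t5 [compute-bound]
step 7: C[6]=8 → dur=8, Σ=54 | A=compute:t6 B=idle [compute-only]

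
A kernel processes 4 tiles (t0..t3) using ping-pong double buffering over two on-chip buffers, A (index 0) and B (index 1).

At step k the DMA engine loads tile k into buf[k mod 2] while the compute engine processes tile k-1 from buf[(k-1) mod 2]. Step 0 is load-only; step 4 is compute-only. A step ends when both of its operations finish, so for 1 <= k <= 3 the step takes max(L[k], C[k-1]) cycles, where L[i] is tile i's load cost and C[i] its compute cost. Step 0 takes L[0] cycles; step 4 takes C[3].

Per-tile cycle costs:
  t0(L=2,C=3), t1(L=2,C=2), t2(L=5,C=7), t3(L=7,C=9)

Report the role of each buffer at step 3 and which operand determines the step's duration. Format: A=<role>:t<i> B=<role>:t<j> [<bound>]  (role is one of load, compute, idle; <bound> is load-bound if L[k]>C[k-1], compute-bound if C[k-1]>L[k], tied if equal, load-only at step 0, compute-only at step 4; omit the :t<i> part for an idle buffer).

step 3: A=compute:t2 B=load:t3 [tied]

[0] DMA t0→A (2c) ∥ CU idle ⇒ 2c, clock 2
[1] DMA t1→B (2c) ∥ CU A:t0 (3c) ⇒ 3c, clock 5
[2] DMA t2→A (5c) ∥ CU B:t1 (2c) ⇒ 5c, clock 10
[3] DMA t3→B (7c) ∥ CU A:t2 (7c) ⇒ 7c, clock 17
[4] DMA idle ∥ CU B:t3 (9c) ⇒ 9c, clock 26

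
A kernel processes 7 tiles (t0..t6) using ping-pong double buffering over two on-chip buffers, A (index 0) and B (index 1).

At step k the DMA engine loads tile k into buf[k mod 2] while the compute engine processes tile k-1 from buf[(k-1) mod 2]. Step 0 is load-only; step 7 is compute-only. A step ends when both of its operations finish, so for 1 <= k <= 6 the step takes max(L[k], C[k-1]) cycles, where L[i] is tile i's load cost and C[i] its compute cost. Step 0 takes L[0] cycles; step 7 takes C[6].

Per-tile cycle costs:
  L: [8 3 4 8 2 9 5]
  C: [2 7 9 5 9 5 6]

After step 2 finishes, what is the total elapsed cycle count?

end_cycle[2] = 18

[0] DMA t0→A (8c) ∥ CU idle ⇒ 8c, clock 8
[1] DMA t1→B (3c) ∥ CU A:t0 (2c) ⇒ 3c, clock 11
[2] DMA t2→A (4c) ∥ CU B:t1 (7c) ⇒ 7c, clock 18
[3] DMA t3→B (8c) ∥ CU A:t2 (9c) ⇒ 9c, clock 27
[4] DMA t4→A (2c) ∥ CU B:t3 (5c) ⇒ 5c, clock 32
[5] DMA t5→B (9c) ∥ CU A:t4 (9c) ⇒ 9c, clock 41
[6] DMA t6→A (5c) ∥ CU B:t5 (5c) ⇒ 5c, clock 46
[7] DMA idle ∥ CU A:t6 (6c) ⇒ 6c, clock 52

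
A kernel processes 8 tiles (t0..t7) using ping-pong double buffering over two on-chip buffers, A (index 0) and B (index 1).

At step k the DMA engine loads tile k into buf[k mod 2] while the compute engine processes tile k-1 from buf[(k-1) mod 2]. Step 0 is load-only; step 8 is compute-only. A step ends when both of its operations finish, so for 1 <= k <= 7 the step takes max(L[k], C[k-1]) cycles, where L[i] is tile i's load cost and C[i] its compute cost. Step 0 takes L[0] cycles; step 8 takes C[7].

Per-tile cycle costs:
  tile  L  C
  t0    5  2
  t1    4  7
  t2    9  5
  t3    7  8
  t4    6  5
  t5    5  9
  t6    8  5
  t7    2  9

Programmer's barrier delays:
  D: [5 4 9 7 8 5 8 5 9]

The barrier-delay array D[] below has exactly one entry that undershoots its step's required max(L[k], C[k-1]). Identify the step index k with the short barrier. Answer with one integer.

hazard at step 6

k=0 barrier L[0]=5→5c, D[0]=5 ok
k=1 barrier max(L[1]=4,C[0]=2)→4c, D[1]=4 ok
k=2 barrier max(L[2]=9,C[1]=7)→9c, D[2]=9 ok
k=3 barrier max(L[3]=7,C[2]=5)→7c, D[3]=7 ok
k=4 barrier max(L[4]=6,C[3]=8)→8c, D[4]=8 ok
k=5 barrier max(L[5]=5,C[4]=5)→5c, D[5]=5 ok
k=6 barrier max(L[6]=8,C[5]=9)→9c, D[6]=8 SHORT
k=7 barrier max(L[7]=2,C[6]=5)→5c, D[7]=5 ok
k=8 barrier C[7]=9→9c, D[8]=9 ok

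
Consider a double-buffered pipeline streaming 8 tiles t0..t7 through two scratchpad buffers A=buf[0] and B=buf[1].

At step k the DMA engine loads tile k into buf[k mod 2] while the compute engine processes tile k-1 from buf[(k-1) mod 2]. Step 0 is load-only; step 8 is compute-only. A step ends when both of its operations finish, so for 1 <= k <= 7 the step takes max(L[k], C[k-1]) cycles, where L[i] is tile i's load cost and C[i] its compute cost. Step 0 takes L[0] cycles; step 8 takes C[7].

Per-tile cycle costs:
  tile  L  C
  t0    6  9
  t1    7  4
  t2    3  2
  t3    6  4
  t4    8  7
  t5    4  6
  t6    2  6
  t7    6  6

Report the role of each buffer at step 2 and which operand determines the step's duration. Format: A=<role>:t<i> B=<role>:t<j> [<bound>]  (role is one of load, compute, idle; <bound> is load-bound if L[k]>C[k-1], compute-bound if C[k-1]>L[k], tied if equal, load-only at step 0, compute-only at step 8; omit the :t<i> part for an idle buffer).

step 0: L[0]=6 → dur=6, Σ=6 | A=load:t0 B=idle [load-only]
step 1: L[1]=7 C[0]=9 → dur=9, Σ=15 | A=compute:t0 B=load:t1 [compute-bound]
step 2: L[2]=3 C[1]=4 → dur=4, Σ=19 | A=load:t2 B=compute:t1 [compute-bound]
step 3: L[3]=6 C[2]=2 → dur=6, Σ=25 | A=compute:t2 B=load:t3 [load-bound]
step 4: L[4]=8 C[3]=4 → dur=8, Σ=33 | A=load:t4 B=compute:t3 [load-bound]
step 5: L[5]=4 C[4]=7 → dur=7, Σ=40 | A=compute:t4 B=load:t5 [compute-bound]
step 6: L[6]=2 C[5]=6 → dur=6, Σ=46 | A=load:t6 B=compute:t5 [compute-bound]
step 7: L[7]=6 C[6]=6 → dur=6, Σ=52 | A=compute:t6 B=load:t7 [tied]
step 8: C[7]=6 → dur=6, Σ=58 | A=idle B=compute:t7 [compute-only]

step 2: A=load:t2 B=compute:t1 [compute-bound]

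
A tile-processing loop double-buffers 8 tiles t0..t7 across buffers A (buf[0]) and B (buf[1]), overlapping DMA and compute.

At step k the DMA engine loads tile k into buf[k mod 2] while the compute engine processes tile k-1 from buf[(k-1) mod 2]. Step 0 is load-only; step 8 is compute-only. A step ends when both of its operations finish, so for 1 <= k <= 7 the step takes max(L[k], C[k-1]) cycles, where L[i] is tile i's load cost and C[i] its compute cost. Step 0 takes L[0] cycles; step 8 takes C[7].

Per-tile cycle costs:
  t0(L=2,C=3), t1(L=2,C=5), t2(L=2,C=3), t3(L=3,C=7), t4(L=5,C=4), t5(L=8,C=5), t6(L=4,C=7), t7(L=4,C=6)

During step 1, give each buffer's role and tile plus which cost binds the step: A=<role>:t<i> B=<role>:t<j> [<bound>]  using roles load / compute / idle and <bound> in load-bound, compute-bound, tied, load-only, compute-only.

step 1: A=compute:t0 B=load:t1 [compute-bound]

[0] DMA t0→A (2c) ∥ CU idle ⇒ 2c, clock 2
[1] DMA t1→B (2c) ∥ CU A:t0 (3c) ⇒ 3c, clock 5
[2] DMA t2→A (2c) ∥ CU B:t1 (5c) ⇒ 5c, clock 10
[3] DMA t3→B (3c) ∥ CU A:t2 (3c) ⇒ 3c, clock 13
[4] DMA t4→A (5c) ∥ CU B:t3 (7c) ⇒ 7c, clock 20
[5] DMA t5→B (8c) ∥ CU A:t4 (4c) ⇒ 8c, clock 28
[6] DMA t6→A (4c) ∥ CU B:t5 (5c) ⇒ 5c, clock 33
[7] DMA t7→B (4c) ∥ CU A:t6 (7c) ⇒ 7c, clock 40
[8] DMA idle ∥ CU B:t7 (6c) ⇒ 6c, clock 46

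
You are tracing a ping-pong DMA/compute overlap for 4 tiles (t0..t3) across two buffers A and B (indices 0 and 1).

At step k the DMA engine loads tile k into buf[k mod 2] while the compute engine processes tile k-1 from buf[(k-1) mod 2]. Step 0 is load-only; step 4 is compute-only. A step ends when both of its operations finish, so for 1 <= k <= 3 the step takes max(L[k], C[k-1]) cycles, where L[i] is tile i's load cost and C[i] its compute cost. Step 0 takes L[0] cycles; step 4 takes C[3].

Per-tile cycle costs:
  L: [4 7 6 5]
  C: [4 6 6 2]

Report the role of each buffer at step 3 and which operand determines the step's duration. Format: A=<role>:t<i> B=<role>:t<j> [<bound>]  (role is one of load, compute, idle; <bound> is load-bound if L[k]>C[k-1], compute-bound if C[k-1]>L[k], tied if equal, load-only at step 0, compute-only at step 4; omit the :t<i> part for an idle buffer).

step 3: A=compute:t2 B=load:t3 [compute-bound]

[0] DMA t0→A (4c) ∥ CU idle ⇒ 4c, clock 4
[1] DMA t1→B (7c) ∥ CU A:t0 (4c) ⇒ 7c, clock 11
[2] DMA t2→A (6c) ∥ CU B:t1 (6c) ⇒ 6c, clock 17
[3] DMA t3→B (5c) ∥ CU A:t2 (6c) ⇒ 6c, clock 23
[4] DMA idle ∥ CU B:t3 (2c) ⇒ 2c, clock 25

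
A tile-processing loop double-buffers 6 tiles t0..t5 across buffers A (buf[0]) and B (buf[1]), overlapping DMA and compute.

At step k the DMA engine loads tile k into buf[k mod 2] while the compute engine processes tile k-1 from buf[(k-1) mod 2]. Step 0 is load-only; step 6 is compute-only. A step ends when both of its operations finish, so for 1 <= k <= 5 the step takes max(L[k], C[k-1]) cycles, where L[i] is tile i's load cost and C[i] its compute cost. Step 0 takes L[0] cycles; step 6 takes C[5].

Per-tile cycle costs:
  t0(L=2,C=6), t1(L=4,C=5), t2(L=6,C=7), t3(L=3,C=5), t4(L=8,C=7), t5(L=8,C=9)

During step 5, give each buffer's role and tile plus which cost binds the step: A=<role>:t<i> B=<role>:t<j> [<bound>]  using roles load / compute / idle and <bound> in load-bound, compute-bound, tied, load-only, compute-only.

step 5: A=compute:t4 B=load:t5 [load-bound]

k=0 load=t0/2c comp=- wait=2 total=2
k=1 load=t1/4c comp=t0/6c wait=6 total=8
k=2 load=t2/6c comp=t1/5c wait=6 total=14
k=3 load=t3/3c comp=t2/7c wait=7 total=21
k=4 load=t4/8c comp=t3/5c wait=8 total=29
k=5 load=t5/8c comp=t4/7c wait=8 total=37
k=6 load=- comp=t5/9c wait=9 total=46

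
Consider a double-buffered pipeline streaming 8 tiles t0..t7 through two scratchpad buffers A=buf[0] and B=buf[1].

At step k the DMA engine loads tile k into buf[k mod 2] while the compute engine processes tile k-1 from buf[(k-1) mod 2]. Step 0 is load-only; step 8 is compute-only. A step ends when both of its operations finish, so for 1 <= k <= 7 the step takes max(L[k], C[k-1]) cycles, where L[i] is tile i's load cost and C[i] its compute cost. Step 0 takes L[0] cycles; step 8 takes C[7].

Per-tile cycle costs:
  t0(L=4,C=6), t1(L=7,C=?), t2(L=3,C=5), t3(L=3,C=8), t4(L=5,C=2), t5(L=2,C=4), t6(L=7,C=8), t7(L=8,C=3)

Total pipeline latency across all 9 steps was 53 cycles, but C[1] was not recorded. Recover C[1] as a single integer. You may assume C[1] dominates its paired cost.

step 0 = dur = L[0]=4 = 4
step 1 = dur = max(L[1]=7, C[0]=6) = 7
step 2 = dur = max(L[2]=3, C[1]=?) = C[1]  (unknown; binding)
step 3 = dur = max(L[3]=3, C[2]=5) = 5
step 4 = dur = max(L[4]=5, C[3]=8) = 8
step 5 = dur = max(L[5]=2, C[4]=2) = 2
step 6 = dur = max(L[6]=7, C[5]=4) = 7
step 7 = dur = max(L[7]=8, C[6]=8) = 8
step 8 = dur = C[7]=3 = 3
sum of known step durations = 44
dur[2] = total - known = 53 - 44 = 9
C[1] is the binding max in step 2, so C[1] = dur[2] = 9

C[1] = 9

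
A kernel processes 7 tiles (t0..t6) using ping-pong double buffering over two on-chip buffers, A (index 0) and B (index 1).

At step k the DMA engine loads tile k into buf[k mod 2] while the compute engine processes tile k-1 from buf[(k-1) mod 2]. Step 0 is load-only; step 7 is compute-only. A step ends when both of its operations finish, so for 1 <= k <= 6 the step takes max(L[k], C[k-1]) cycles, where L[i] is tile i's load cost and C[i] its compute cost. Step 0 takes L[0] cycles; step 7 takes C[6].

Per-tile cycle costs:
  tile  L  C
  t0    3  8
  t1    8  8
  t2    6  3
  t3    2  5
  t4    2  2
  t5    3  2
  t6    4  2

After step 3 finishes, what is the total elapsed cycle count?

[0] DMA t0→A (3c) ∥ CU idle ⇒ 3c, clock 3
[1] DMA t1→B (8c) ∥ CU A:t0 (8c) ⇒ 8c, clock 11
[2] DMA t2→A (6c) ∥ CU B:t1 (8c) ⇒ 8c, clock 19
[3] DMA t3→B (2c) ∥ CU A:t2 (3c) ⇒ 3c, clock 22
[4] DMA t4→A (2c) ∥ CU B:t3 (5c) ⇒ 5c, clock 27
[5] DMA t5→B (3c) ∥ CU A:t4 (2c) ⇒ 3c, clock 30
[6] DMA t6→A (4c) ∥ CU B:t5 (2c) ⇒ 4c, clock 34
[7] DMA idle ∥ CU A:t6 (2c) ⇒ 2c, clock 36

end_cycle[3] = 22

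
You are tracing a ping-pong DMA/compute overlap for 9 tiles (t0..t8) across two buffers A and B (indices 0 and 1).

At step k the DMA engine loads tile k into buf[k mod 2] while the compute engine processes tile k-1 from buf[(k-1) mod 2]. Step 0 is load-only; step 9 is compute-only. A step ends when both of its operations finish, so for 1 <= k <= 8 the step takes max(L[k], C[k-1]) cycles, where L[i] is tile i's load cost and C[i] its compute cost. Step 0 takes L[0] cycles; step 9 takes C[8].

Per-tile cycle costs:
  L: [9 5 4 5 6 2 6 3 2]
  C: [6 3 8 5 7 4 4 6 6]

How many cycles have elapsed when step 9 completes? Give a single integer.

end_cycle[9] = 62

  0. 9=9c; end=9; A:t0 B:-
  1. max(5,6)=6c; end=15; A:t0 B:t1
  2. max(4,3)=4c; end=19; A:t2 B:t1
  3. max(5,8)=8c; end=27; A:t2 B:t3
  4. max(6,5)=6c; end=33; A:t4 B:t3
  5. max(2,7)=7c; end=40; A:t4 B:t5
  6. max(6,4)=6c; end=46; A:t6 B:t5
  7. max(3,4)=4c; end=50; A:t6 B:t7
  8. max(2,6)=6c; end=56; A:t8 B:t7
  9. 6=6c; end=62; A:t8 B:t7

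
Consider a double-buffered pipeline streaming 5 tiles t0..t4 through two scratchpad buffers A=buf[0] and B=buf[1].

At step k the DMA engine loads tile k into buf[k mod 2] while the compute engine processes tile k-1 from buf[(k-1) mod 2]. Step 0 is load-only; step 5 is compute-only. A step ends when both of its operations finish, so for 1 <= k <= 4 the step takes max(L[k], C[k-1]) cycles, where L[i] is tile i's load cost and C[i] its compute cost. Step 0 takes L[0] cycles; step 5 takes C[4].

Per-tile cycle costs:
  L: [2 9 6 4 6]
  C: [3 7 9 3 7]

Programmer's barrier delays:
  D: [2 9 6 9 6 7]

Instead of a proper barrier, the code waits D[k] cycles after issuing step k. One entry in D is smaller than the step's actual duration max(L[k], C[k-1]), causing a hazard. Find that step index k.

step 0: need L[0]=2 = 2; D[0]=2 ok
step 1: need max(L[1]=9,C[0]=3) = 9; D[1]=9 ok
step 2: need max(L[2]=6,C[1]=7) = 7; D[2]=6 SHORT
step 3: need max(L[3]=4,C[2]=9) = 9; D[3]=9 ok
step 4: need max(L[4]=6,C[3]=3) = 6; D[4]=6 ok
step 5: need C[4]=7 = 7; D[5]=7 ok

hazard at step 2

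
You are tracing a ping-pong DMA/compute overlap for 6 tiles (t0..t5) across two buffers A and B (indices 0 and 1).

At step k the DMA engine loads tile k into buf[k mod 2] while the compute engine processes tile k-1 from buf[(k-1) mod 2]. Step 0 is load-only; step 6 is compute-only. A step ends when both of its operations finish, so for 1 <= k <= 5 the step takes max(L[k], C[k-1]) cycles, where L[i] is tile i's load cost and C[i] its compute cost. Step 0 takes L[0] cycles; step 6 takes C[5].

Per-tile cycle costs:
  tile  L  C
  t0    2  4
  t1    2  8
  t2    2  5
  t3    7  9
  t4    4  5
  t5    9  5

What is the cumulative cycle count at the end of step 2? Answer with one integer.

end_cycle[2] = 14

[0] DMA t0→A (2c) ∥ CU idle ⇒ 2c, clock 2
[1] DMA t1→B (2c) ∥ CU A:t0 (4c) ⇒ 4c, clock 6
[2] DMA t2→A (2c) ∥ CU B:t1 (8c) ⇒ 8c, clock 14
[3] DMA t3→B (7c) ∥ CU A:t2 (5c) ⇒ 7c, clock 21
[4] DMA t4→A (4c) ∥ CU B:t3 (9c) ⇒ 9c, clock 30
[5] DMA t5→B (9c) ∥ CU A:t4 (5c) ⇒ 9c, clock 39
[6] DMA idle ∥ CU B:t5 (5c) ⇒ 5c, clock 44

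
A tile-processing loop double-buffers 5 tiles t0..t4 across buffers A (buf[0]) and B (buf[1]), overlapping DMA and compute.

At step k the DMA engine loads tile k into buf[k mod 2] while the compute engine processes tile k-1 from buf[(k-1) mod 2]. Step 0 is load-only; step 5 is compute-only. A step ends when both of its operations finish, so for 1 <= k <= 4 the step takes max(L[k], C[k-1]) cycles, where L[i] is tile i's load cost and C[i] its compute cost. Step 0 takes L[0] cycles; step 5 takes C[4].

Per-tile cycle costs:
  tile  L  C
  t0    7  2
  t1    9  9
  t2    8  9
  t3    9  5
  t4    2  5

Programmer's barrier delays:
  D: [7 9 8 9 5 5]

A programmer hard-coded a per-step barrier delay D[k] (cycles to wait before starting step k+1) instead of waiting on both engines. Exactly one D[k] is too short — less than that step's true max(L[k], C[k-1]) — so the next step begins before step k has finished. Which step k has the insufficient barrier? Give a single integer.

[0] required=L[0]=7=7 vs D=7 ok
[1] required=max(L[1]=9,C[0]=2)=9 vs D=9 ok
[2] required=max(L[2]=8,C[1]=9)=9 vs D=8 SHORT
[3] required=max(L[3]=9,C[2]=9)=9 vs D=9 ok
[4] required=max(L[4]=2,C[3]=5)=5 vs D=5 ok
[5] required=C[4]=5=5 vs D=5 ok

hazard at step 2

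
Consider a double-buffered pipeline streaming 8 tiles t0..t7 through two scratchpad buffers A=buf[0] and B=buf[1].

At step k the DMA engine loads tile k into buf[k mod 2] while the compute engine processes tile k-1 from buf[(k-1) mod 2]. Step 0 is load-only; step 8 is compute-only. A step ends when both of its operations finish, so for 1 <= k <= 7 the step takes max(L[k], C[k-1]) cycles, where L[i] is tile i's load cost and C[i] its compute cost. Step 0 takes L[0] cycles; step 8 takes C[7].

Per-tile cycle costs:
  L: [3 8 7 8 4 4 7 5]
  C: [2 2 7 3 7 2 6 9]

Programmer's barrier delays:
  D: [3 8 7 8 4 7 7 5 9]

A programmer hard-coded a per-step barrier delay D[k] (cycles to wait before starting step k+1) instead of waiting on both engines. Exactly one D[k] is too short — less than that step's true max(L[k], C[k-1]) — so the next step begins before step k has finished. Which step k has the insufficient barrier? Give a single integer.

k=0 barrier L[0]=3→3c, D[0]=3 ok
k=1 barrier max(L[1]=8,C[0]=2)→8c, D[1]=8 ok
k=2 barrier max(L[2]=7,C[1]=2)→7c, D[2]=7 ok
k=3 barrier max(L[3]=8,C[2]=7)→8c, D[3]=8 ok
k=4 barrier max(L[4]=4,C[3]=3)→4c, D[4]=4 ok
k=5 barrier max(L[5]=4,C[4]=7)→7c, D[5]=7 ok
k=6 barrier max(L[6]=7,C[5]=2)→7c, D[6]=7 ok
k=7 barrier max(L[7]=5,C[6]=6)→6c, D[7]=5 SHORT
k=8 barrier C[7]=9→9c, D[8]=9 ok

hazard at step 7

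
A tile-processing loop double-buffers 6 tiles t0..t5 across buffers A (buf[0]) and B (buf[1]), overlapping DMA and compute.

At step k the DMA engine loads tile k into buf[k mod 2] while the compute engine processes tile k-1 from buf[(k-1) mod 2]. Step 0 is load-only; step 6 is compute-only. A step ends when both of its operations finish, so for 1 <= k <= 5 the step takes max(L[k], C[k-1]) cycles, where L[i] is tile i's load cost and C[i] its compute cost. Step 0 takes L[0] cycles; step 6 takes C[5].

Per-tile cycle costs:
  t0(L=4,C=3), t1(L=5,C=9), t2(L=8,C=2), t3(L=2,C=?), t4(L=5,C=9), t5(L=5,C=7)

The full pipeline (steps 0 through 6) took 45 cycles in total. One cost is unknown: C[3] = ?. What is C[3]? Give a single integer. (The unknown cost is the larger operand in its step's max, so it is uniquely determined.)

C[3] = 9

step 0 | dur = L[0]=4 = 4
step 1 | dur = max(L[1]=5, C[0]=3) = 5
step 2 | dur = max(L[2]=8, C[1]=9) = 9
step 3 | dur = max(L[3]=2, C[2]=2) = 2
step 4 | dur = max(L[4]=5, C[3]=?) = C[3]  (unknown; binding)
step 5 | dur = max(L[5]=5, C[4]=9) = 9
step 6 | dur = C[5]=7 = 7
sum of known step durations = 36
dur[4] = total - known = 45 - 36 = 9
C[3] is the binding max in step 4, so C[3] = dur[4] = 9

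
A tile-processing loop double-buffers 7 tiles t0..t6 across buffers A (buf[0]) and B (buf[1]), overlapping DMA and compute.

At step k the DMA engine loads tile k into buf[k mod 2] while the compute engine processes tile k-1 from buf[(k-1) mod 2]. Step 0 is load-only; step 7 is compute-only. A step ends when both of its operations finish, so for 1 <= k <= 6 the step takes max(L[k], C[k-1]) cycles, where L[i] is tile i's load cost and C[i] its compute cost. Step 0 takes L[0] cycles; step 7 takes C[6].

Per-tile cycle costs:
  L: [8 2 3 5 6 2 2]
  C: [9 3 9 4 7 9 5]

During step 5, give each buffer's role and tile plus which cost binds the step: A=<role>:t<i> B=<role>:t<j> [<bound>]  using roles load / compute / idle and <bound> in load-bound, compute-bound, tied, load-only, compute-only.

step 5: A=compute:t4 B=load:t5 [compute-bound]

  0. 8=8c; end=8; A:t0 B:-
  1. max(2,9)=9c; end=17; A:t0 B:t1
  2. max(3,3)=3c; end=20; A:t2 B:t1
  3. max(5,9)=9c; end=29; A:t2 B:t3
  4. max(6,4)=6c; end=35; A:t4 B:t3
  5. max(2,7)=7c; end=42; A:t4 B:t5
  6. max(2,9)=9c; end=51; A:t6 B:t5
  7. 5=5c; end=56; A:t6 B:t5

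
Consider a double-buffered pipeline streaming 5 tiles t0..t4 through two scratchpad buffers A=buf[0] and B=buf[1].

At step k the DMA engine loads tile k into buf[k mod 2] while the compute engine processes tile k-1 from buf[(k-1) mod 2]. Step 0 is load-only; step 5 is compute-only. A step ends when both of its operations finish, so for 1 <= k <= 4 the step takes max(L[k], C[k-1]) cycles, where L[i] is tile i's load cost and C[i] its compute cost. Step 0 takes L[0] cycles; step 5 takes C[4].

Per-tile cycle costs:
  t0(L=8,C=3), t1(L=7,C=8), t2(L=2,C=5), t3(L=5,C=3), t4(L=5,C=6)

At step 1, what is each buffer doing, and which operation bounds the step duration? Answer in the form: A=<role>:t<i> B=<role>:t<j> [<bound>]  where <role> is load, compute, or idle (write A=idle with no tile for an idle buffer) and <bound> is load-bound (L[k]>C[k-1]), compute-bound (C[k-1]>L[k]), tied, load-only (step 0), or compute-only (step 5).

step 1: A=compute:t0 B=load:t1 [load-bound]

k=0 load=t0/8c comp=- wait=8 total=8
k=1 load=t1/7c comp=t0/3c wait=7 total=15
k=2 load=t2/2c comp=t1/8c wait=8 total=23
k=3 load=t3/5c comp=t2/5c wait=5 total=28
k=4 load=t4/5c comp=t3/3c wait=5 total=33
k=5 load=- comp=t4/6c wait=6 total=39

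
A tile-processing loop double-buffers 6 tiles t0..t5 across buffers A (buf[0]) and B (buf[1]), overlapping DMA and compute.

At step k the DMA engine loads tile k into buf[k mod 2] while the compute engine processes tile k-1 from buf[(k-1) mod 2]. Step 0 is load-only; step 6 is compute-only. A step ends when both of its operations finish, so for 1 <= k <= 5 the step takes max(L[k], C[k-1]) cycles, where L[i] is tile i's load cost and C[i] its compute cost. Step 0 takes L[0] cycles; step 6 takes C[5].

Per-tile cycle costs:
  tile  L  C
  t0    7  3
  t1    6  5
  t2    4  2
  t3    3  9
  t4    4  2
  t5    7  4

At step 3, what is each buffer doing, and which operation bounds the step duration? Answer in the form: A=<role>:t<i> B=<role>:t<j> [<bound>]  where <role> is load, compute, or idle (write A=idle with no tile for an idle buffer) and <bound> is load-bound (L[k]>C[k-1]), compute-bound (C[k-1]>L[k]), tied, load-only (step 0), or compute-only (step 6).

step 0: L[0]=7 → dur=7, Σ=7 | A=load:t0 B=idle [load-only]
step 1: L[1]=6 C[0]=3 → dur=6, Σ=13 | A=compute:t0 B=load:t1 [load-bound]
step 2: L[2]=4 C[1]=5 → dur=5, Σ=18 | A=load:t2 B=compute:t1 [compute-bound]
step 3: L[3]=3 C[2]=2 → dur=3, Σ=21 | A=compute:t2 B=load:t3 [load-bound]
step 4: L[4]=4 C[3]=9 → dur=9, Σ=30 | A=load:t4 B=compute:t3 [compute-bound]
step 5: L[5]=7 C[4]=2 → dur=7, Σ=37 | A=compute:t4 B=load:t5 [load-bound]
step 6: C[5]=4 → dur=4, Σ=41 | A=idle B=compute:t5 [compute-only]

step 3: A=compute:t2 B=load:t3 [load-bound]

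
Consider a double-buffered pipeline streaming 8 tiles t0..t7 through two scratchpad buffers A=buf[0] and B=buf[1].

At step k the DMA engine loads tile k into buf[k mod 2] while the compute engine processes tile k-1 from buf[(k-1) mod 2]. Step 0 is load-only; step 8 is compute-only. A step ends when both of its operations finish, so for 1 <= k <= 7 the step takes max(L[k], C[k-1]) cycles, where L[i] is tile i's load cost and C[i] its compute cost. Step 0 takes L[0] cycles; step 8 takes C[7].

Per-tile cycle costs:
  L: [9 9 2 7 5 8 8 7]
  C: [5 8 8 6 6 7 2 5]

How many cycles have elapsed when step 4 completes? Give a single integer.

end_cycle[4] = 40

[0] DMA t0→A (9c) ∥ CU idle ⇒ 9c, clock 9
[1] DMA t1→B (9c) ∥ CU A:t0 (5c) ⇒ 9c, clock 18
[2] DMA t2→A (2c) ∥ CU B:t1 (8c) ⇒ 8c, clock 26
[3] DMA t3→B (7c) ∥ CU A:t2 (8c) ⇒ 8c, clock 34
[4] DMA t4→A (5c) ∥ CU B:t3 (6c) ⇒ 6c, clock 40
[5] DMA t5→B (8c) ∥ CU A:t4 (6c) ⇒ 8c, clock 48
[6] DMA t6→A (8c) ∥ CU B:t5 (7c) ⇒ 8c, clock 56
[7] DMA t7→B (7c) ∥ CU A:t6 (2c) ⇒ 7c, clock 63
[8] DMA idle ∥ CU B:t7 (5c) ⇒ 5c, clock 68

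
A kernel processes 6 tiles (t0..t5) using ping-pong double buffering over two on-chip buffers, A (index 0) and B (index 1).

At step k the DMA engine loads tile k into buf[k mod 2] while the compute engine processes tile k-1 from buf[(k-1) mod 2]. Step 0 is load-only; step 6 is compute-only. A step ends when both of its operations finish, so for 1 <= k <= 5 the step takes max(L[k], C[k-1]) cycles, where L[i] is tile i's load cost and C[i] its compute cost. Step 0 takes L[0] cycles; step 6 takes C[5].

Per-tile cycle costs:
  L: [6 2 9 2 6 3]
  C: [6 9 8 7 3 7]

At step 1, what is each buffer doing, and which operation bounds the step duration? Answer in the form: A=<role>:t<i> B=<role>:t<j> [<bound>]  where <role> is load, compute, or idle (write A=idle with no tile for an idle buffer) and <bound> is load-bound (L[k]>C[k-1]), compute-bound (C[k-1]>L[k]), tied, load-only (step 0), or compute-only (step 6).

[0] DMA t0→A (6c) ∥ CU idle ⇒ 6c, clock 6
[1] DMA t1→B (2c) ∥ CU A:t0 (6c) ⇒ 6c, clock 12
[2] DMA t2→A (9c) ∥ CU B:t1 (9c) ⇒ 9c, clock 21
[3] DMA t3→B (2c) ∥ CU A:t2 (8c) ⇒ 8c, clock 29
[4] DMA t4→A (6c) ∥ CU B:t3 (7c) ⇒ 7c, clock 36
[5] DMA t5→B (3c) ∥ CU A:t4 (3c) ⇒ 3c, clock 39
[6] DMA idle ∥ CU B:t5 (7c) ⇒ 7c, clock 46

step 1: A=compute:t0 B=load:t1 [compute-bound]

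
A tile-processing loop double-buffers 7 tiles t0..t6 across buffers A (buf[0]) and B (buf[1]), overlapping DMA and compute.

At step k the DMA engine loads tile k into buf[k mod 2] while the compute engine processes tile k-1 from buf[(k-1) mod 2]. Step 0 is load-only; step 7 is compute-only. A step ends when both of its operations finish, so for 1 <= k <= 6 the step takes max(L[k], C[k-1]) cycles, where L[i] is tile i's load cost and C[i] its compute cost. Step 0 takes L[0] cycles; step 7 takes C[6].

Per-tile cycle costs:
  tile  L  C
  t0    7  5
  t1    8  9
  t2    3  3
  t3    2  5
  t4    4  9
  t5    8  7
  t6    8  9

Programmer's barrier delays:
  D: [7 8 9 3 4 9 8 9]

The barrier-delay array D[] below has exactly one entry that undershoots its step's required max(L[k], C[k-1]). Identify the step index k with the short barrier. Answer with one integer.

step 0: need L[0]=7 = 7; D[0]=7 ok
step 1: need max(L[1]=8,C[0]=5) = 8; D[1]=8 ok
step 2: need max(L[2]=3,C[1]=9) = 9; D[2]=9 ok
step 3: need max(L[3]=2,C[2]=3) = 3; D[3]=3 ok
step 4: need max(L[4]=4,C[3]=5) = 5; D[4]=4 SHORT
step 5: need max(L[5]=8,C[4]=9) = 9; D[5]=9 ok
step 6: need max(L[6]=8,C[5]=7) = 8; D[6]=8 ok
step 7: need C[6]=9 = 9; D[7]=9 ok

hazard at step 4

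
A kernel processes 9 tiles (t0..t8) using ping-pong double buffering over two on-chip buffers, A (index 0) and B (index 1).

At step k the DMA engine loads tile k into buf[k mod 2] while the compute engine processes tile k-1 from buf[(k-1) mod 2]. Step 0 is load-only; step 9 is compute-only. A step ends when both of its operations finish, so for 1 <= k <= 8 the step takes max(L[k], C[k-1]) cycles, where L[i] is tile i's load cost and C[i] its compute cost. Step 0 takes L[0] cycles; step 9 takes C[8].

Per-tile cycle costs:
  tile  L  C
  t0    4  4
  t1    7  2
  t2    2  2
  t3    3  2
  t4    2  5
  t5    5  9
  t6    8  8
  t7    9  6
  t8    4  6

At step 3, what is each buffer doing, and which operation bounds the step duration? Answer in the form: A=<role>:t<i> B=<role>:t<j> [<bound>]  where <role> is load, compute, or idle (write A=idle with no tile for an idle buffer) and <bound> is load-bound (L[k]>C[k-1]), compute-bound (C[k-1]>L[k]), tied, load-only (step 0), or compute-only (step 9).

step 0: L[0]=4 → dur=4, Σ=4 | A=load:t0 B=idle [load-only]
step 1: L[1]=7 C[0]=4 → dur=7, Σ=11 | A=compute:t0 B=load:t1 [load-bound]
step 2: L[2]=2 C[1]=2 → dur=2, Σ=13 | A=load:t2 B=compute:t1 [tied]
step 3: L[3]=3 C[2]=2 → dur=3, Σ=16 | A=compute:t2 B=load:t3 [load-bound]
step 4: L[4]=2 C[3]=2 → dur=2, Σ=18 | A=load:t4 B=compute:t3 [tied]
step 5: L[5]=5 C[4]=5 → dur=5, Σ=23 | A=compute:t4 B=load:t5 [tied]
step 6: L[6]=8 C[5]=9 → dur=9, Σ=32 | A=load:t6 B=compute:t5 [compute-bound]
step 7: L[7]=9 C[6]=8 → dur=9, Σ=41 | A=compute:t6 B=load:t7 [load-bound]
step 8: L[8]=4 C[7]=6 → dur=6, Σ=47 | A=load:t8 B=compute:t7 [compute-bound]
step 9: C[8]=6 → dur=6, Σ=53 | A=compute:t8 B=idle [compute-only]

step 3: A=compute:t2 B=load:t3 [load-bound]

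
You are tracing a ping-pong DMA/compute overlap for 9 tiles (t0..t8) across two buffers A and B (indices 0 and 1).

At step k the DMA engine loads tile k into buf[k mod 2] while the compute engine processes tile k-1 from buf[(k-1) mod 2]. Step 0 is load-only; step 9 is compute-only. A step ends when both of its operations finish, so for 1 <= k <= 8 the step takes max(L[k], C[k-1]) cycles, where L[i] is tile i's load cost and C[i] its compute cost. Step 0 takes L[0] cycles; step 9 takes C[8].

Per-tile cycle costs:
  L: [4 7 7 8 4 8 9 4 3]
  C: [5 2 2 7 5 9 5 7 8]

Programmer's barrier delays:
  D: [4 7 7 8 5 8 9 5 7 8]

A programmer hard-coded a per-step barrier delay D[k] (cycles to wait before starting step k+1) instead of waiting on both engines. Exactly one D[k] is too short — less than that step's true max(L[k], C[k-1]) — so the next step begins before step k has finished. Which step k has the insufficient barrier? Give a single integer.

[0] required=L[0]=4=4 vs D=4 ok
[1] required=max(L[1]=7,C[0]=5)=7 vs D=7 ok
[2] required=max(L[2]=7,C[1]=2)=7 vs D=7 ok
[3] required=max(L[3]=8,C[2]=2)=8 vs D=8 ok
[4] required=max(L[4]=4,C[3]=7)=7 vs D=5 SHORT
[5] required=max(L[5]=8,C[4]=5)=8 vs D=8 ok
[6] required=max(L[6]=9,C[5]=9)=9 vs D=9 ok
[7] required=max(L[7]=4,C[6]=5)=5 vs D=5 ok
[8] required=max(L[8]=3,C[7]=7)=7 vs D=7 ok
[9] required=C[8]=8=8 vs D=8 ok

hazard at step 4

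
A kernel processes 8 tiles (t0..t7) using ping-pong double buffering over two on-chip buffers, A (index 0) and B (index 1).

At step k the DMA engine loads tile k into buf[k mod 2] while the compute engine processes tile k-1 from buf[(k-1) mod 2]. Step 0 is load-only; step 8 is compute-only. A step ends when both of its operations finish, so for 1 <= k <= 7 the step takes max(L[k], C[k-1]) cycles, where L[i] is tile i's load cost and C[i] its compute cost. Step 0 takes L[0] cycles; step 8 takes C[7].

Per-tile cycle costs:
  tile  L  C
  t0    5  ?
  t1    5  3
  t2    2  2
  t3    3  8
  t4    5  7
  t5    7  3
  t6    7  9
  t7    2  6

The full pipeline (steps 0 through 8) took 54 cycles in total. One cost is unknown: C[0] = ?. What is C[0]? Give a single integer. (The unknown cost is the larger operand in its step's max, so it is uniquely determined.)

step 0: dur = L[0]=5 = 5
step 1: dur = max(L[1]=5, C[0]=?) = C[0]  (unknown; binding)
step 2: dur = max(L[2]=2, C[1]=3) = 3
step 3: dur = max(L[3]=3, C[2]=2) = 3
step 4: dur = max(L[4]=5, C[3]=8) = 8
step 5: dur = max(L[5]=7, C[4]=7) = 7
step 6: dur = max(L[6]=7, C[5]=3) = 7
step 7: dur = max(L[7]=2, C[6]=9) = 9
step 8: dur = C[7]=6 = 6
sum of known step durations = 48
dur[1] = total - known = 54 - 48 = 6
C[0] is the binding max in step 1, so C[0] = dur[1] = 6

C[0] = 6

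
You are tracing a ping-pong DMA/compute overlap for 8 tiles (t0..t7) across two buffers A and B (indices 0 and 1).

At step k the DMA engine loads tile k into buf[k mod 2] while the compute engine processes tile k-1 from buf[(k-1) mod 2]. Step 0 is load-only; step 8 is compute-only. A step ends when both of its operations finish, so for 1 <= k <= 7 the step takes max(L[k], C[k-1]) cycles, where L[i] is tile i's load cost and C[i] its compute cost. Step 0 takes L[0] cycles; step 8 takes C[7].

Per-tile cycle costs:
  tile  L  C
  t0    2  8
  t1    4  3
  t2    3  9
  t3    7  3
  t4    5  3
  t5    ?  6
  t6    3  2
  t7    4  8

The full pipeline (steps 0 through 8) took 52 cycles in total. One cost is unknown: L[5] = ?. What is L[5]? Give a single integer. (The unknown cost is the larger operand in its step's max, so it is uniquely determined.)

L[5] = 7

step 0 = dur = L[0]=2 = 2
step 1 = dur = max(L[1]=4, C[0]=8) = 8
step 2 = dur = max(L[2]=3, C[1]=3) = 3
step 3 = dur = max(L[3]=7, C[2]=9) = 9
step 4 = dur = max(L[4]=5, C[3]=3) = 5
step 5 = dur = max(L[5]=?, C[4]=3) = L[5]  (unknown; binding)
step 6 = dur = max(L[6]=3, C[5]=6) = 6
step 7 = dur = max(L[7]=4, C[6]=2) = 4
step 8 = dur = C[7]=8 = 8
sum of known step durations = 45
dur[5] = total - known = 52 - 45 = 7
L[5] is the binding max in step 5, so L[5] = dur[5] = 7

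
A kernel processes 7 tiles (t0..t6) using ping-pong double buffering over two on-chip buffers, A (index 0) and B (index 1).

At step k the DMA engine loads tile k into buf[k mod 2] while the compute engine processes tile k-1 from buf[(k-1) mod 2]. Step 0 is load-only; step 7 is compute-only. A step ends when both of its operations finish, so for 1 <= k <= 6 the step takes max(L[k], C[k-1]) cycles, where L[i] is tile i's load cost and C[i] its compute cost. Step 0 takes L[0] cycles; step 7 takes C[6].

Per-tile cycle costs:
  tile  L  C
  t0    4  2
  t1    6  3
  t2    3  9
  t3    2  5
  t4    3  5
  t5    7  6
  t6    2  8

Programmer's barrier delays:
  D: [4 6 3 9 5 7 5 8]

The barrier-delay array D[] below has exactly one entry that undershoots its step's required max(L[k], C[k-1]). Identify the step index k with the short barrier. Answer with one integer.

k=0 barrier L[0]=4→4c, D[0]=4 ok
k=1 barrier max(L[1]=6,C[0]=2)→6c, D[1]=6 ok
k=2 barrier max(L[2]=3,C[1]=3)→3c, D[2]=3 ok
k=3 barrier max(L[3]=2,C[2]=9)→9c, D[3]=9 ok
k=4 barrier max(L[4]=3,C[3]=5)→5c, D[4]=5 ok
k=5 barrier max(L[5]=7,C[4]=5)→7c, D[5]=7 ok
k=6 barrier max(L[6]=2,C[5]=6)→6c, D[6]=5 SHORT
k=7 barrier C[6]=8→8c, D[7]=8 ok

hazard at step 6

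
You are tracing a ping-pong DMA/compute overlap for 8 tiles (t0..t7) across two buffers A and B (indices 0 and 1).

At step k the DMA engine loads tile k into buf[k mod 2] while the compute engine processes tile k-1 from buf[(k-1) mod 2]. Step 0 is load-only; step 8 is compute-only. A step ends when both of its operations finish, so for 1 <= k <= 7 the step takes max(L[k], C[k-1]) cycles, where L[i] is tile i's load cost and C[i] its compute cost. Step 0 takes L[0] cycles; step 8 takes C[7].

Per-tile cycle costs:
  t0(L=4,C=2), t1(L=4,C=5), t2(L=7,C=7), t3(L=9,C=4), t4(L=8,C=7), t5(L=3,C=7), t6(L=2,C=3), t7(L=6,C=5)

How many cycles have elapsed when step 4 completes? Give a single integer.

end_cycle[4] = 32

[0] DMA t0→A (4c) ∥ CU idle ⇒ 4c, clock 4
[1] DMA t1→B (4c) ∥ CU A:t0 (2c) ⇒ 4c, clock 8
[2] DMA t2→A (7c) ∥ CU B:t1 (5c) ⇒ 7c, clock 15
[3] DMA t3→B (9c) ∥ CU A:t2 (7c) ⇒ 9c, clock 24
[4] DMA t4→A (8c) ∥ CU B:t3 (4c) ⇒ 8c, clock 32
[5] DMA t5→B (3c) ∥ CU A:t4 (7c) ⇒ 7c, clock 39
[6] DMA t6→A (2c) ∥ CU B:t5 (7c) ⇒ 7c, clock 46
[7] DMA t7→B (6c) ∥ CU A:t6 (3c) ⇒ 6c, clock 52
[8] DMA idle ∥ CU B:t7 (5c) ⇒ 5c, clock 57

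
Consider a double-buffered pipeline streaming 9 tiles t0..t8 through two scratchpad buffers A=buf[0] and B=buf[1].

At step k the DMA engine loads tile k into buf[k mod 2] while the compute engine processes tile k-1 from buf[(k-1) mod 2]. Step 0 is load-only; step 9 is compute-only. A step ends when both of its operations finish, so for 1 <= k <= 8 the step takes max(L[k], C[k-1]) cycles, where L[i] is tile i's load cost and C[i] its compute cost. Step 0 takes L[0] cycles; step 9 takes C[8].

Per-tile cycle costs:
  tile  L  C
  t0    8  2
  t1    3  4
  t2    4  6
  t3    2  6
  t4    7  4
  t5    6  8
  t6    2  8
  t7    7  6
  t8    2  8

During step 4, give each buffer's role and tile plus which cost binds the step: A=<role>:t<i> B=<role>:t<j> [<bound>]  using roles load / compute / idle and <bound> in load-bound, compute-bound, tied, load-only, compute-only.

step 4: A=load:t4 B=compute:t3 [load-bound]

  0. 8=8c; end=8; A:t0 B:-
  1. max(3,2)=3c; end=11; A:t0 B:t1
  2. max(4,4)=4c; end=15; A:t2 B:t1
  3. max(2,6)=6c; end=21; A:t2 B:t3
  4. max(7,6)=7c; end=28; A:t4 B:t3
  5. max(6,4)=6c; end=34; A:t4 B:t5
  6. max(2,8)=8c; end=42; A:t6 B:t5
  7. max(7,8)=8c; end=50; A:t6 B:t7
  8. max(2,6)=6c; end=56; A:t8 B:t7
  9. 8=8c; end=64; A:t8 B:t7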